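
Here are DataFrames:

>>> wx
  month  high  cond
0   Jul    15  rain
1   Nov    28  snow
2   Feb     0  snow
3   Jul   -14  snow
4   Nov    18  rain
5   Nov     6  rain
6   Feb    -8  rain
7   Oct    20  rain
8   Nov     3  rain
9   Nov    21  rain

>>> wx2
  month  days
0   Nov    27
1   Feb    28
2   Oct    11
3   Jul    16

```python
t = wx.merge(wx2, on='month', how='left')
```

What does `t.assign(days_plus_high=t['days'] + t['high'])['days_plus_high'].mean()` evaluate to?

merge on 'month' (how='left') → 10 rows:
  month  high  cond  days
0   Jul    15  rain    16
1   Nov    28  snow    27
2   Feb     0  snow    28
3   Jul   -14  snow    16
4   Nov    18  rain    27
5   Nov     6  rain    27
6   Feb    -8  rain    28
7   Oct    20  rain    11
8   Nov     3  rain    27
9   Nov    21  rain    27
add column days_plus_high = t['days'] + t['high']:
  month  high  cond  days  days_plus_high
0   Jul    15  rain    16              31
1   Nov    28  snow    27              55
2   Feb     0  snow    28              28
3   Jul   -14  snow    16               2
4   Nov    18  rain    27              45
5   Nov     6  rain    27              33
6   Feb    -8  rain    28              20
7   Oct    20  rain    11              31
8   Nov     3  rain    27              30
9   Nov    21  rain    27              48
mean of column 'days_plus_high' → 32.3

32.3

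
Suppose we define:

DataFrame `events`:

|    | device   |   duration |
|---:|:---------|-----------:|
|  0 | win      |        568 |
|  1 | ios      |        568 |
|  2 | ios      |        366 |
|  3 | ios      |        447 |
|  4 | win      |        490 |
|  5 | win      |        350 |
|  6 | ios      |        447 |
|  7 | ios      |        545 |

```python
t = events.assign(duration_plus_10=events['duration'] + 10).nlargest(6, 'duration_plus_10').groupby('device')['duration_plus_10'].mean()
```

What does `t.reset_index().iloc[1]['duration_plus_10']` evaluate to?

add column duration_plus_10 = events['duration'] + 10:
  device  duration  duration_plus_10
0    win       568               578
1    ios       568               578
2    ios       366               376
3    ios       447               457
4    win       490               500
5    win       350               360
6    ios       447               457
7    ios       545               555
take 6 rows with largest duration_plus_10:
  device  duration  duration_plus_10
0    win       568               578
1    ios       568               578
7    ios       545               555
4    win       490               500
3    ios       447               457
6    ios       447               457
group by device, mean of duration_plus_10:
device
ios    511.75
win    539.00
Name: duration_plus_10, dtype: float64
reset_index():
  device  duration_plus_10
0    ios            511.75
1    win            539.00
So iloc[1]['duration_plus_10'] = 539.0.

539.0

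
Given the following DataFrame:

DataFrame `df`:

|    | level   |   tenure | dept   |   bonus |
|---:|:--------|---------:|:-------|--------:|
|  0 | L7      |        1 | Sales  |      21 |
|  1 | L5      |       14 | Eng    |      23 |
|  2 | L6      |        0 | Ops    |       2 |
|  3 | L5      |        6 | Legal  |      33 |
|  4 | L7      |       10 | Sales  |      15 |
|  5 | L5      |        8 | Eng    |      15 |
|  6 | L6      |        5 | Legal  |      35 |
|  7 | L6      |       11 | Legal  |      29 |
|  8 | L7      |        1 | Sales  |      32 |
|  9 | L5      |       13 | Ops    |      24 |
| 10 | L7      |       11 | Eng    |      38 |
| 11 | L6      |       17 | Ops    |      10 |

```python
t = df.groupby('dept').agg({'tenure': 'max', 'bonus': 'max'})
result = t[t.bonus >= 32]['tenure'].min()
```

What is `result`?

group by dept: max(tenure), max(bonus):
       tenure  bonus
dept                
Eng        14     38
Legal      11     35
Ops        17     24
Sales      10     32
filter rows where bonus >= 32:
       tenure  bonus
dept                
Eng        14     38
Legal      11     35
Sales      10     32
Then the min of column 'tenure': 10

10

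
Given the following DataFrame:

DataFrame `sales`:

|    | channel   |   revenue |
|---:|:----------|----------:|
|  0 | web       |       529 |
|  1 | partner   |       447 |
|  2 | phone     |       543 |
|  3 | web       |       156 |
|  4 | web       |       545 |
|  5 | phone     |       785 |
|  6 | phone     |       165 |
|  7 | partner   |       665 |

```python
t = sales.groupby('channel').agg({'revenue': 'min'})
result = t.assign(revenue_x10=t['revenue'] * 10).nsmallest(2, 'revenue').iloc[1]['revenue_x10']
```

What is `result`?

1650

group by channel, min of revenue:
         revenue
channel         
partner      447
phone        165
web          156
add column revenue_x10 = t['revenue'] * 10:
         revenue  revenue_x10
channel                      
partner      447         4470
phone        165         1650
web          156         1560
take 2 rows with smallest revenue:
         revenue  revenue_x10
channel                      
web          156         1560
phone        165         1650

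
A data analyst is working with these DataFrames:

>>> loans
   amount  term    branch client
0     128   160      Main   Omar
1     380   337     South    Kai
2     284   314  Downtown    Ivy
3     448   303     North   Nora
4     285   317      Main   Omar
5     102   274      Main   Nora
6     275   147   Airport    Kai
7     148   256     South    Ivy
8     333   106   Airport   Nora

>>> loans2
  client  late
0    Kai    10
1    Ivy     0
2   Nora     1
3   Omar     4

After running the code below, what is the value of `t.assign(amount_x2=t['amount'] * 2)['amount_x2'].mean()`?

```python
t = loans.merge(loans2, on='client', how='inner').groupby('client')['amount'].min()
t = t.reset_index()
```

326.5

merge on 'client' (how='inner') → 9 rows:
   amount  term    branch client  late
0     128   160      Main   Omar     4
1     380   337     South    Kai    10
2     284   314  Downtown    Ivy     0
3     448   303     North   Nora     1
4     285   317      Main   Omar     4
5     102   274      Main   Nora     1
6     275   147   Airport    Kai    10
7     148   256     South    Ivy     0
8     333   106   Airport   Nora     1
group by client, min of amount:
client
Ivy     148
Kai     275
Nora    102
Omar    128
Name: amount, dtype: int64
reset_index():
  client  amount
0    Ivy     148
1    Kai     275
2   Nora     102
3   Omar     128
add column amount_x2 = t['amount'] * 2:
  client  amount  amount_x2
0    Ivy     148        296
1    Kai     275        550
2   Nora     102        204
3   Omar     128        256
The mean of column 'amount_x2' is 326.5.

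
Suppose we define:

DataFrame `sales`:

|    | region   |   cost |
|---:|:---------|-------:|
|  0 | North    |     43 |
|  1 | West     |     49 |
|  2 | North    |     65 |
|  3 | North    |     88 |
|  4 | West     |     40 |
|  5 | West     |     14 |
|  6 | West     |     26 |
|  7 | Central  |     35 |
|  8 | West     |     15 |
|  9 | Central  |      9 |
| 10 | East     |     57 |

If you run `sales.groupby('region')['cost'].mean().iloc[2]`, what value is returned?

65.3333333333

group by region, mean of cost:
region
Central    22.000000
East       57.000000
North      65.333333
West       28.800000
Name: cost, dtype: float64
value at position 2 → 65.3333333333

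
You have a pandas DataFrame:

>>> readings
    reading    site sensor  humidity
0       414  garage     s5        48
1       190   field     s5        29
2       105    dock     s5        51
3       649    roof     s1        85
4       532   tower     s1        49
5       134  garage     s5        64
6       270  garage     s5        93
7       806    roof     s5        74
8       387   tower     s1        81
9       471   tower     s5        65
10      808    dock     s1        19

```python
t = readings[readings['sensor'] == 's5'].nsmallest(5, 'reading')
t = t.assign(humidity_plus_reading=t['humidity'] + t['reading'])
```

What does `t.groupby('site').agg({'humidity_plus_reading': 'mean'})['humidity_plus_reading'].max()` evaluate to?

341.0

filter rows where sensor == 's5':
   reading    site sensor  humidity
0      414  garage     s5        48
1      190   field     s5        29
2      105    dock     s5        51
5      134  garage     s5        64
6      270  garage     s5        93
7      806    roof     s5        74
9      471   tower     s5        65
take 5 rows with smallest reading:
   reading    site sensor  humidity
2      105    dock     s5        51
5      134  garage     s5        64
1      190   field     s5        29
6      270  garage     s5        93
0      414  garage     s5        48
add column humidity_plus_reading = t['humidity'] + t['reading']:
   reading    site sensor  humidity  humidity_plus_reading
2      105    dock     s5        51                    156
5      134  garage     s5        64                    198
1      190   field     s5        29                    219
6      270  garage     s5        93                    363
0      414  garage     s5        48                    462
group by site, mean of humidity_plus_reading:
        humidity_plus_reading
site                         
dock                    156.0
field                   219.0
garage                  341.0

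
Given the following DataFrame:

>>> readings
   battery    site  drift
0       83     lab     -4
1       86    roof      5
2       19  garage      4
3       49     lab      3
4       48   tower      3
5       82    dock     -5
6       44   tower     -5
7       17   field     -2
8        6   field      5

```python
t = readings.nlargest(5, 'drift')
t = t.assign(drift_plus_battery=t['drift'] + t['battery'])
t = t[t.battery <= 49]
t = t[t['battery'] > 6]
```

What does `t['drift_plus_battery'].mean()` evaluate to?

take 5 rows with largest drift:
   battery    site  drift
1       86    roof      5
8        6   field      5
2       19  garage      4
3       49     lab      3
4       48   tower      3
add column drift_plus_battery = t['drift'] + t['battery']:
   battery    site  drift  drift_plus_battery
1       86    roof      5                  91
8        6   field      5                  11
2       19  garage      4                  23
3       49     lab      3                  52
4       48   tower      3                  51
filter rows where battery <= 49:
   battery    site  drift  drift_plus_battery
8        6   field      5                  11
2       19  garage      4                  23
3       49     lab      3                  52
4       48   tower      3                  51
filter rows where battery > 6:
   battery    site  drift  drift_plus_battery
2       19  garage      4                  23
3       49     lab      3                  52
4       48   tower      3                  51
Then the mean of column 'drift_plus_battery': 42.0

42.0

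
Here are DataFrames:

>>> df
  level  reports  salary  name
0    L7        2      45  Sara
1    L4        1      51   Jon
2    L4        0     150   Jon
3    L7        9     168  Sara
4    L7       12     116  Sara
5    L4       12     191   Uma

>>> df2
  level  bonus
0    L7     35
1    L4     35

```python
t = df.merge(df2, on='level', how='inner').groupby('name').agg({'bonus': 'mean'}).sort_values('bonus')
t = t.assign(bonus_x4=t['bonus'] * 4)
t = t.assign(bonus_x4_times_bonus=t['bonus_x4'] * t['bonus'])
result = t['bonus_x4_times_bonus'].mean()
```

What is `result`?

4900.0

merge on 'level' (how='inner') → 6 rows:
  level  reports  salary  name  bonus
0    L7        2      45  Sara     35
1    L4        1      51   Jon     35
2    L4        0     150   Jon     35
3    L7        9     168  Sara     35
4    L7       12     116  Sara     35
5    L4       12     191   Uma     35
group by name, mean of bonus:
      bonus
name       
Jon    35.0
Sara   35.0
Uma    35.0
sort by bonus:
      bonus
name       
Jon    35.0
Sara   35.0
Uma    35.0
add column bonus_x4 = t['bonus'] * 4:
      bonus  bonus_x4
name                 
Jon    35.0     140.0
Sara   35.0     140.0
Uma    35.0     140.0
add column bonus_x4_times_bonus = t['bonus_x4'] * t['bonus']:
      bonus  bonus_x4  bonus_x4_times_bonus
name                                       
Jon    35.0     140.0                4900.0
Sara   35.0     140.0                4900.0
Uma    35.0     140.0                4900.0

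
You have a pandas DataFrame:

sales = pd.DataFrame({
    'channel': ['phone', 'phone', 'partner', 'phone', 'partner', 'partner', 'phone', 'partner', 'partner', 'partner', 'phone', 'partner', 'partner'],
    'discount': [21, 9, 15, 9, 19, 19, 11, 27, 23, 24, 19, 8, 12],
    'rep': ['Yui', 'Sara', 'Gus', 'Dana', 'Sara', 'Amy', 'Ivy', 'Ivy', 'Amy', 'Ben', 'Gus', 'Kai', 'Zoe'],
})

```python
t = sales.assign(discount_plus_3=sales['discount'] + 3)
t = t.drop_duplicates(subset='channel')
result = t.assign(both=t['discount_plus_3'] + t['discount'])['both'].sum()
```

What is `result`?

78

add column discount_plus_3 = sales['discount'] + 3:
    channel  discount   rep  discount_plus_3
0     phone        21   Yui               24
1     phone         9  Sara               12
2   partner        15   Gus               18
3     phone         9  Dana               12
4   partner        19  Sara               22
5   partner        19   Amy               22
6     phone        11   Ivy               14
7   partner        27   Ivy               30
8   partner        23   Amy               26
9   partner        24   Ben               27
10    phone        19   Gus               22
11  partner         8   Kai               11
12  partner        12   Zoe               15
drop duplicate channel (keep=first):
   channel  discount  rep  discount_plus_3
0    phone        21  Yui               24
2  partner        15  Gus               18
add column both = t['discount_plus_3'] + t['discount']:
   channel  discount  rep  discount_plus_3  both
0    phone        21  Yui               24    45
2  partner        15  Gus               18    33
Hence 78.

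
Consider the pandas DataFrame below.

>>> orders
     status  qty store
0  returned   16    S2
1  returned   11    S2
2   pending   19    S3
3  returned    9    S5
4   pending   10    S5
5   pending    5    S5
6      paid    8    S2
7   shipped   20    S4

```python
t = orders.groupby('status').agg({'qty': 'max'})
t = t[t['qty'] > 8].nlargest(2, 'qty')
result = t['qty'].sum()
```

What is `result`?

group by status, max of qty:
          qty
status       
paid        8
pending    19
returned   16
shipped    20
filter rows where qty > 8:
          qty
status       
pending    19
returned   16
shipped    20
take 2 rows with largest qty:
         qty
status      
shipped   20
pending   19
Then the sum of column 'qty': 39

39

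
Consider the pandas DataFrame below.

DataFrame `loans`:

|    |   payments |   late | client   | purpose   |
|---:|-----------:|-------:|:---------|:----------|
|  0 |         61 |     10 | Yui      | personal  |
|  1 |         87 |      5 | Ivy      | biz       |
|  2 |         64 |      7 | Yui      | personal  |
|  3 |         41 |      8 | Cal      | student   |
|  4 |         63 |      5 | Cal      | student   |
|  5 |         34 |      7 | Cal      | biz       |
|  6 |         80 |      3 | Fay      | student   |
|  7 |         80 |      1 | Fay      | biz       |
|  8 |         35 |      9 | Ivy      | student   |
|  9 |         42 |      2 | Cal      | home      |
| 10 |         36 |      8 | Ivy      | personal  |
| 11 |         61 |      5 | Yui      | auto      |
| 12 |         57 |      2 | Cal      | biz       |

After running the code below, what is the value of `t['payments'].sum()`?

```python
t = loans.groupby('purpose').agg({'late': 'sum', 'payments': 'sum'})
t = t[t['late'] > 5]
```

group by purpose: sum(late), sum(payments):
          late  payments
purpose                 
auto         5        61
biz         15       258
home         2        42
personal    25       161
student     25       219
filter rows where late > 5:
          late  payments
purpose                 
biz         15       258
personal    25       161
student     25       219
Taking the sum of column 'payments' gives 638.

638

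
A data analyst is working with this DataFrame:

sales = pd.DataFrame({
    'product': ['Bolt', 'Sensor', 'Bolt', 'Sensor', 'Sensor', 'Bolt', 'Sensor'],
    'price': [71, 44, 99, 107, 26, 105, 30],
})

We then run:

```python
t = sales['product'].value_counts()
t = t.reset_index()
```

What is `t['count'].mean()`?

value_counts of product:
product
Sensor    4
Bolt      3
Name: count, dtype: int64
reset_index():
  product  count
0  Sensor      4
1    Bolt      3

3.5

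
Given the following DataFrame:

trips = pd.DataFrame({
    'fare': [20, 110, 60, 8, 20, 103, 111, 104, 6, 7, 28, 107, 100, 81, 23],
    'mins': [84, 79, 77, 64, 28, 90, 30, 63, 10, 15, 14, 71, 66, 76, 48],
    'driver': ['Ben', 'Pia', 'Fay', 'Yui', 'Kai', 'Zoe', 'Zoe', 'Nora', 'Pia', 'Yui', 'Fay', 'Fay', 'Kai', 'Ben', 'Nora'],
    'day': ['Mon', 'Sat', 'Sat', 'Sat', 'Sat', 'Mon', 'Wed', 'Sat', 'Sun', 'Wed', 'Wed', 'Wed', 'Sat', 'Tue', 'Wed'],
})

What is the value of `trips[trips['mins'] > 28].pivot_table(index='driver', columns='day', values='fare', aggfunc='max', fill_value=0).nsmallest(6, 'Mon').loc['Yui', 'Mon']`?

filter rows where mins > 28:
    fare  mins driver  day
0     20    84    Ben  Mon
1    110    79    Pia  Sat
2     60    77    Fay  Sat
3      8    64    Yui  Sat
5    103    90    Zoe  Mon
6    111    30    Zoe  Wed
7    104    63   Nora  Sat
11   107    71    Fay  Wed
12   100    66    Kai  Sat
13    81    76    Ben  Tue
14    23    48   Nora  Wed
pivot: rows=driver, cols=day, max(fare):
day     Mon  Sat  Tue  Wed
driver                    
Ben      20    0   81    0
Fay       0   60    0  107
Kai       0  100    0    0
Nora      0  104    0   23
Pia       0  110    0    0
Yui       0    8    0    0
Zoe     103    0    0  111
take 6 rows with smallest Mon:
day     Mon  Sat  Tue  Wed
driver                    
Fay       0   60    0  107
Kai       0  100    0    0
Nora      0  104    0   23
Pia       0  110    0    0
Yui       0    8    0    0
Ben      20    0   81    0
The value at row 'Yui', column 'Mon' is 0.

0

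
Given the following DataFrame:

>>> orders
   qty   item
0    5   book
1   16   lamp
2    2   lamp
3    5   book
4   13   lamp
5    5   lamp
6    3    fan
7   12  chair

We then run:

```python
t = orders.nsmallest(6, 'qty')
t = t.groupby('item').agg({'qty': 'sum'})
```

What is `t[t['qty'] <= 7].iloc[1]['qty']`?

take 6 rows with smallest qty:
   qty   item
2    2   lamp
6    3    fan
0    5   book
3    5   book
5    5   lamp
7   12  chair
group by item, sum of qty:
       qty
item      
book    10
chair   12
fan      3
lamp     7
filter rows where qty <= 7:
      qty
item     
fan     3
lamp    7
Finally, value at position 1, column 'qty' = 7.

7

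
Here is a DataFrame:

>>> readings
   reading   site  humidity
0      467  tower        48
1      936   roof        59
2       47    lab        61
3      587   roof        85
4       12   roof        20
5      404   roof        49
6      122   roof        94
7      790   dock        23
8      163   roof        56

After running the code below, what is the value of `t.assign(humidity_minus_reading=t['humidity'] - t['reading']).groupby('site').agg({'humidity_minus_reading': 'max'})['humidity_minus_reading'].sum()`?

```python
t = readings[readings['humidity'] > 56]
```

filter rows where humidity > 56:
   reading  site  humidity
1      936  roof        59
2       47   lab        61
3      587  roof        85
6      122  roof        94
add column humidity_minus_reading = t['humidity'] - t['reading']:
   reading  site  humidity  humidity_minus_reading
1      936  roof        59                    -877
2       47   lab        61                      14
3      587  roof        85                    -502
6      122  roof        94                     -28
group by site, max of humidity_minus_reading:
      humidity_minus_reading
site                        
lab                       14
roof                     -28
Hence -14.

-14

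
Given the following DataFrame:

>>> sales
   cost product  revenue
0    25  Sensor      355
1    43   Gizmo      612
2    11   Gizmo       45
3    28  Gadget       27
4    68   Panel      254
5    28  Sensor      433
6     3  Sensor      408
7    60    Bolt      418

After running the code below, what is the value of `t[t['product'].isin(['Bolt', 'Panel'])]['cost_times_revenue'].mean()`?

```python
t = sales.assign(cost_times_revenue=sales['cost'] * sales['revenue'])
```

21176.0

add column cost_times_revenue = sales['cost'] * sales['revenue']:
   cost product  revenue  cost_times_revenue
0    25  Sensor      355                8875
1    43   Gizmo      612               26316
2    11   Gizmo       45                 495
3    28  Gadget       27                 756
4    68   Panel      254               17272
5    28  Sensor      433               12124
6     3  Sensor      408                1224
7    60    Bolt      418               25080
filter rows where product in ['Bolt', 'Panel']:
   cost product  revenue  cost_times_revenue
4    68   Panel      254               17272
7    60    Bolt      418               25080
So mean() = 21176.0.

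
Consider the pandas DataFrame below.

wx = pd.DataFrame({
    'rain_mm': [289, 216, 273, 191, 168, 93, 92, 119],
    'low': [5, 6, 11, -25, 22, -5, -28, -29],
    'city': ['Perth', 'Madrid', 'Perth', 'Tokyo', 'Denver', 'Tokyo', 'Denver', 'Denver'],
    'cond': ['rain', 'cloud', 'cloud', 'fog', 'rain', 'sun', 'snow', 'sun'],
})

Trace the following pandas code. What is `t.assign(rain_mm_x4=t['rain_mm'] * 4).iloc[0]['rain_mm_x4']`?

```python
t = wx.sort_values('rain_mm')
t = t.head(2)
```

sort by rain_mm:
   rain_mm  low    city   cond
6       92  -28  Denver   snow
5       93   -5   Tokyo    sun
7      119  -29  Denver    sun
4      168   22  Denver   rain
3      191  -25   Tokyo    fog
1      216    6  Madrid  cloud
2      273   11   Perth  cloud
0      289    5   Perth   rain
take first 2 rows:
   rain_mm  low    city  cond
6       92  -28  Denver  snow
5       93   -5   Tokyo   sun
add column rain_mm_x4 = t['rain_mm'] * 4:
   rain_mm  low    city  cond  rain_mm_x4
6       92  -28  Denver  snow         368
5       93   -5   Tokyo   sun         372
Taking the value at position 0, column 'rain_mm_x4' gives 368.

368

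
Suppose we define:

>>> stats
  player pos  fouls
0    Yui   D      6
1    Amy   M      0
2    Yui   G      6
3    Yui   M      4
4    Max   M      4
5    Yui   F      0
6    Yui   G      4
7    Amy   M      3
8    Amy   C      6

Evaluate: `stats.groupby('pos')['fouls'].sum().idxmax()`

group by pos, sum of fouls:
pos
C     6
D     6
F     0
G    10
M    11
Name: fouls, dtype: int64

M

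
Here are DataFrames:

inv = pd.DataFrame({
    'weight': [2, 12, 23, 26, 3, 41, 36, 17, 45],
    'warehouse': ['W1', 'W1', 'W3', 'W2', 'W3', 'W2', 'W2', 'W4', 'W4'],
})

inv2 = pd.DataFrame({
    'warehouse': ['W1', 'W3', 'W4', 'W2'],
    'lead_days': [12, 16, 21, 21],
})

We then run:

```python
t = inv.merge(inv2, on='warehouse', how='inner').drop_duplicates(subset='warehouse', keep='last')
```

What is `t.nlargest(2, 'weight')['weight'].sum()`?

81

merge on 'warehouse' (how='inner') → 9 rows:
   weight warehouse  lead_days
0       2        W1         12
1      12        W1         12
2      23        W3         16
3      26        W2         21
4       3        W3         16
5      41        W2         21
6      36        W2         21
7      17        W4         21
8      45        W4         21
drop duplicate warehouse (keep=last):
   weight warehouse  lead_days
1      12        W1         12
4       3        W3         16
6      36        W2         21
8      45        W4         21
take 2 rows with largest weight:
   weight warehouse  lead_days
8      45        W4         21
6      36        W2         21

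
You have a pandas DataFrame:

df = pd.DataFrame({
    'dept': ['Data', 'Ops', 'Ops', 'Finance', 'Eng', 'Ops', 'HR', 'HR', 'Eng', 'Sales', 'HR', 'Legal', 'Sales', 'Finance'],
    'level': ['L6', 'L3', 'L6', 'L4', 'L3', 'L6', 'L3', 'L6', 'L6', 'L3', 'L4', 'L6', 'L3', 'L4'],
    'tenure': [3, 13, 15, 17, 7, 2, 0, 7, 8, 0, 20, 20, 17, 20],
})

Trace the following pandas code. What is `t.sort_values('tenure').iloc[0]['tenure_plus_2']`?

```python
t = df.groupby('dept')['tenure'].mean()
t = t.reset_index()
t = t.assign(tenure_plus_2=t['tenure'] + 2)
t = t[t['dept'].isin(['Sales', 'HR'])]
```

10.5

group by dept, mean of tenure:
dept
Data        3.0
Eng         7.5
Finance    18.5
HR          9.0
Legal      20.0
Ops        10.0
Sales       8.5
Name: tenure, dtype: float64
reset_index():
      dept  tenure
0     Data     3.0
1      Eng     7.5
2  Finance    18.5
3       HR     9.0
4    Legal    20.0
5      Ops    10.0
6    Sales     8.5
add column tenure_plus_2 = t['tenure'] + 2:
      dept  tenure  tenure_plus_2
0     Data     3.0            5.0
1      Eng     7.5            9.5
2  Finance    18.5           20.5
3       HR     9.0           11.0
4    Legal    20.0           22.0
5      Ops    10.0           12.0
6    Sales     8.5           10.5
filter rows where dept in ['Sales', 'HR']:
    dept  tenure  tenure_plus_2
3     HR     9.0           11.0
6  Sales     8.5           10.5
sort by tenure:
    dept  tenure  tenure_plus_2
6  Sales     8.5           10.5
3     HR     9.0           11.0
Reading off the value at position 0, column 'tenure_plus_2', we get 10.5.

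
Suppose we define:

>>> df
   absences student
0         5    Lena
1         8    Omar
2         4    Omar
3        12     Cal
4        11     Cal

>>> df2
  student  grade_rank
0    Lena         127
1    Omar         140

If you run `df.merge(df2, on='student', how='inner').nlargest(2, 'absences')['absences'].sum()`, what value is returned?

13

merge on 'student' (how='inner') → 3 rows:
   absences student  grade_rank
0         5    Lena         127
1         8    Omar         140
2         4    Omar         140
take 2 rows with largest absences:
   absences student  grade_rank
1         8    Omar         140
0         5    Lena         127
Hence 13.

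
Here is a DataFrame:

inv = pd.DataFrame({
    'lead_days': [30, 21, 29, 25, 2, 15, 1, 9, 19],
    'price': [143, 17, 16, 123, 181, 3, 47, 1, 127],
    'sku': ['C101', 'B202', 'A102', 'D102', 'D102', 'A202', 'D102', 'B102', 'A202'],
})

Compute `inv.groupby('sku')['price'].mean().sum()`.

359.0

group by sku, mean of price:
sku
A102     16.0
A202     65.0
B102      1.0
B202     17.0
C101    143.0
D102    117.0
Name: price, dtype: float64
Reading off the sum of the resulting series, we get 359.0.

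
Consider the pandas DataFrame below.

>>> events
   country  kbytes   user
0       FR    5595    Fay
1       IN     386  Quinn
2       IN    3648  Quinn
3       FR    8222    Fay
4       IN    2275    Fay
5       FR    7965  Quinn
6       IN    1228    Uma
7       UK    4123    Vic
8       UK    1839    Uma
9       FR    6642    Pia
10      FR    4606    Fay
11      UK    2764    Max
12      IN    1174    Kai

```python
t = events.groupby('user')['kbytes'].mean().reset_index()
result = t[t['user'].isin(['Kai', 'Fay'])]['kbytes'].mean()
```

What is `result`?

3174.25

group by user, mean of kbytes:
user
Fay      5174.500000
Kai      1174.000000
Max      2764.000000
Pia      6642.000000
Quinn    3999.666667
Uma      1533.500000
Vic      4123.000000
Name: kbytes, dtype: float64
reset_index():
    user       kbytes
0    Fay  5174.500000
1    Kai  1174.000000
2    Max  2764.000000
3    Pia  6642.000000
4  Quinn  3999.666667
5    Uma  1533.500000
6    Vic  4123.000000
filter rows where user in ['Kai', 'Fay']:
  user  kbytes
0  Fay  5174.5
1  Kai  1174.0
mean of column 'kbytes' → 3174.25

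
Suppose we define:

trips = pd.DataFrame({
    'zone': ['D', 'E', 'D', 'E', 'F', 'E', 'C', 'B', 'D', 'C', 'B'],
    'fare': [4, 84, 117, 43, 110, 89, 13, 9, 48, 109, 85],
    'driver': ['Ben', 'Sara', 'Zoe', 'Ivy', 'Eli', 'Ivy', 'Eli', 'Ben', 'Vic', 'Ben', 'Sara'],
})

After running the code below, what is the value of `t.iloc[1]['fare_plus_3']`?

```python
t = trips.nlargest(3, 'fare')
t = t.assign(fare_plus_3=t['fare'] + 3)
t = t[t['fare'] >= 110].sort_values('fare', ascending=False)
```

take 3 rows with largest fare:
  zone  fare driver
2    D   117    Zoe
4    F   110    Eli
9    C   109    Ben
add column fare_plus_3 = t['fare'] + 3:
  zone  fare driver  fare_plus_3
2    D   117    Zoe          120
4    F   110    Eli          113
9    C   109    Ben          112
filter rows where fare >= 110:
  zone  fare driver  fare_plus_3
2    D   117    Zoe          120
4    F   110    Eli          113
sort by fare descending:
  zone  fare driver  fare_plus_3
2    D   117    Zoe          120
4    F   110    Eli          113
value at position 1, column 'fare_plus_3' → 113

113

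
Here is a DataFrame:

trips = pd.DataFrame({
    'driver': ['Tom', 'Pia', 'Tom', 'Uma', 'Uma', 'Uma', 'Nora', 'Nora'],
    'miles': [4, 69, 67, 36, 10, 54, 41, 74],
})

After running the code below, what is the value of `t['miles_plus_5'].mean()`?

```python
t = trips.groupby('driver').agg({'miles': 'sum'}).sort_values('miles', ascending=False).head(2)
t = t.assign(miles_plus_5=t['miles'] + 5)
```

group by driver, sum of miles:
        miles
driver       
Nora      115
Pia        69
Tom        71
Uma       100
sort by miles descending:
        miles
driver       
Nora      115
Uma       100
Tom        71
Pia        69
take first 2 rows:
        miles
driver       
Nora      115
Uma       100
add column miles_plus_5 = t['miles'] + 5:
        miles  miles_plus_5
driver                     
Nora      115           120
Uma       100           105
The mean of column 'miles_plus_5' is 112.5.

112.5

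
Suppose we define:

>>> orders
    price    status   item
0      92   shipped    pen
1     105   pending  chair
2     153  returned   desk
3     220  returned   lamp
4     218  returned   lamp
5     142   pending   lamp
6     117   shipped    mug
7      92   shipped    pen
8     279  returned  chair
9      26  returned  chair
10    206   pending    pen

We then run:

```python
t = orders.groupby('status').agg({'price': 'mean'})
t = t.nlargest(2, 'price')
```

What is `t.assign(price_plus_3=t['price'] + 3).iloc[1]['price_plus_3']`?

154.0

group by status, mean of price:
               price
status              
pending   151.000000
returned  179.200000
shipped   100.333333
take 2 rows with largest price:
          price
status         
returned  179.2
pending   151.0
add column price_plus_3 = t['price'] + 3:
          price  price_plus_3
status                       
returned  179.2         182.2
pending   151.0         154.0
value at position 1, column 'price_plus_3' → 154.0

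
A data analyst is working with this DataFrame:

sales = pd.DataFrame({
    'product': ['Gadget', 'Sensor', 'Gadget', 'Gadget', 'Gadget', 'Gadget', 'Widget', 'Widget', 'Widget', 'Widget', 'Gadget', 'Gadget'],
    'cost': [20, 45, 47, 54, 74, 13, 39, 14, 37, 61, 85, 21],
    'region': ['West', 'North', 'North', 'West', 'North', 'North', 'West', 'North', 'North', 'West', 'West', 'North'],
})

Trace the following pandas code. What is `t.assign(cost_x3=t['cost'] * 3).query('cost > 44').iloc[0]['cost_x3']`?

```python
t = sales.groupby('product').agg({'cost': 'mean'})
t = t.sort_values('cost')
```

134.571428571

group by product, mean of cost:
              cost
product           
Gadget   44.857143
Sensor   45.000000
Widget   37.750000
sort by cost:
              cost
product           
Widget   37.750000
Gadget   44.857143
Sensor   45.000000
add column cost_x3 = t['cost'] * 3:
              cost     cost_x3
product                       
Widget   37.750000  113.250000
Gadget   44.857143  134.571429
Sensor   45.000000  135.000000
filter rows where cost > 44:
              cost     cost_x3
product                       
Gadget   44.857143  134.571429
Sensor   45.000000  135.000000
Then the value at position 0, column 'cost_x3': 134.571428571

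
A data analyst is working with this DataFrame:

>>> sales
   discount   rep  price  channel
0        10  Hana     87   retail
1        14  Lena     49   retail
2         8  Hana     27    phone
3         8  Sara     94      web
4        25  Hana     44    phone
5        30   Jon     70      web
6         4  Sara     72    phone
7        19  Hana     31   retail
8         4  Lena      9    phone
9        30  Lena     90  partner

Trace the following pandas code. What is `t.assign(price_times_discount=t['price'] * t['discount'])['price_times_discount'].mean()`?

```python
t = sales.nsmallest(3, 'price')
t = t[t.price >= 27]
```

402.5

take 3 rows with smallest price:
   discount   rep  price channel
8         4  Lena      9   phone
2         8  Hana     27   phone
7        19  Hana     31  retail
filter rows where price >= 27:
   discount   rep  price channel
2         8  Hana     27   phone
7        19  Hana     31  retail
add column price_times_discount = t['price'] * t['discount']:
   discount   rep  price channel  price_times_discount
2         8  Hana     27   phone                   216
7        19  Hana     31  retail                   589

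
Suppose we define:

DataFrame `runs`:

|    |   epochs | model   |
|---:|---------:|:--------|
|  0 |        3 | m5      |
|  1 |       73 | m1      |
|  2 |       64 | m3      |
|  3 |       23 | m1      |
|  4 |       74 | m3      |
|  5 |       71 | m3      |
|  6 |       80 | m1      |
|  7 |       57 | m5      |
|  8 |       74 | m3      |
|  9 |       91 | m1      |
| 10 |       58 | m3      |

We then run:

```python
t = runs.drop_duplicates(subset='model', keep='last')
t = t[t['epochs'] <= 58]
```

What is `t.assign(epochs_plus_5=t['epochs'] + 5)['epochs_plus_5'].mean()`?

62.5

drop duplicate model (keep=last):
    epochs model
7       57    m5
9       91    m1
10      58    m3
filter rows where epochs <= 58:
    epochs model
7       57    m5
10      58    m3
add column epochs_plus_5 = t['epochs'] + 5:
    epochs model  epochs_plus_5
7       57    m5             62
10      58    m3             63
Hence 62.5.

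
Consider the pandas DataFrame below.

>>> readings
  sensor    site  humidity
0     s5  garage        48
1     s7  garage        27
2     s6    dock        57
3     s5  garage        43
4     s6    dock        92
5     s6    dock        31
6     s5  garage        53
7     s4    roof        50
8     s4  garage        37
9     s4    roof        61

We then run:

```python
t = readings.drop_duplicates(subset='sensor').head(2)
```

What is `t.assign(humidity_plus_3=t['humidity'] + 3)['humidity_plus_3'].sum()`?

81

drop duplicate sensor (keep=first):
  sensor    site  humidity
0     s5  garage        48
1     s7  garage        27
2     s6    dock        57
7     s4    roof        50
take first 2 rows:
  sensor    site  humidity
0     s5  garage        48
1     s7  garage        27
add column humidity_plus_3 = t['humidity'] + 3:
  sensor    site  humidity  humidity_plus_3
0     s5  garage        48               51
1     s7  garage        27               30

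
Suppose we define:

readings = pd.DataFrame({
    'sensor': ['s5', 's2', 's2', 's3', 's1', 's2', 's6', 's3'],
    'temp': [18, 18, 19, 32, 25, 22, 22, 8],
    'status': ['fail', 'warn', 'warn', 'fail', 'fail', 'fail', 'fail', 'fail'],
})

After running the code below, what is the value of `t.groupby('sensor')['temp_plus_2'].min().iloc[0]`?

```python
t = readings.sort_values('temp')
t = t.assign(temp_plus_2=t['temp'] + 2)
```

sort by temp:
  sensor  temp status
7     s3     8   fail
0     s5    18   fail
1     s2    18   warn
2     s2    19   warn
5     s2    22   fail
6     s6    22   fail
4     s1    25   fail
3     s3    32   fail
add column temp_plus_2 = t['temp'] + 2:
  sensor  temp status  temp_plus_2
7     s3     8   fail           10
0     s5    18   fail           20
1     s2    18   warn           20
2     s2    19   warn           21
5     s2    22   fail           24
6     s6    22   fail           24
4     s1    25   fail           27
3     s3    32   fail           34
group by sensor, min of temp_plus_2:
sensor
s1    27
s2    20
s3    10
s5    20
s6    24
Name: temp_plus_2, dtype: int64
So iloc[0] = 27.

27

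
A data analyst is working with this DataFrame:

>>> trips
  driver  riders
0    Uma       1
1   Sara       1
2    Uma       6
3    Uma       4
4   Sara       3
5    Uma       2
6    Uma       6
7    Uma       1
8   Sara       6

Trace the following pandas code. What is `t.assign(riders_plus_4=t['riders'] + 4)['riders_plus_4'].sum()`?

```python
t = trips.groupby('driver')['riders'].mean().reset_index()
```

group by driver, mean of riders:
driver
Sara    3.333333
Uma     3.333333
Name: riders, dtype: float64
reset_index():
  driver    riders
0   Sara  3.333333
1    Uma  3.333333
add column riders_plus_4 = t['riders'] + 4:
  driver    riders  riders_plus_4
0   Sara  3.333333       7.333333
1    Uma  3.333333       7.333333
Reading off the sum of column 'riders_plus_4', we get 14.6666666667.

14.6666666667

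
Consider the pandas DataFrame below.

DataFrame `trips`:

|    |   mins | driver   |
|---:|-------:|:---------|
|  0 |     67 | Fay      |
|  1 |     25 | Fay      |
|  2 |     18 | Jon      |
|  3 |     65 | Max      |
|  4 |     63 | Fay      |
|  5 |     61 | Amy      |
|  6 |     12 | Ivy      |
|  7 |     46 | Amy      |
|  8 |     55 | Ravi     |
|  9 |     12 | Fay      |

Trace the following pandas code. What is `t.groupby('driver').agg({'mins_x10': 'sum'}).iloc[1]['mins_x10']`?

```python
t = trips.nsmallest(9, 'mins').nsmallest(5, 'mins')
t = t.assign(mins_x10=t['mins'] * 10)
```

370

take 9 rows with smallest mins:
   mins driver
6    12    Ivy
9    12    Fay
2    18    Jon
1    25    Fay
7    46    Amy
8    55   Ravi
5    61    Amy
4    63    Fay
3    65    Max
take 5 rows with smallest mins:
   mins driver
6    12    Ivy
9    12    Fay
2    18    Jon
1    25    Fay
7    46    Amy
add column mins_x10 = t['mins'] * 10:
   mins driver  mins_x10
6    12    Ivy       120
9    12    Fay       120
2    18    Jon       180
1    25    Fay       250
7    46    Amy       460
group by driver, sum of mins_x10:
        mins_x10
driver          
Amy          460
Fay          370
Ivy          120
Jon          180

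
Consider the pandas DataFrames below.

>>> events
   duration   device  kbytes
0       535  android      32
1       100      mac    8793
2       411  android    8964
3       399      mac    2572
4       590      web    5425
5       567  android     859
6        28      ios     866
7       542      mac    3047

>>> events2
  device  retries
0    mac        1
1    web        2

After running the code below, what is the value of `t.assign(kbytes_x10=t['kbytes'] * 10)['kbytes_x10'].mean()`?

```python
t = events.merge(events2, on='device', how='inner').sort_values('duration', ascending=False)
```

49592.5

merge on 'device' (how='inner') → 4 rows:
   duration device  kbytes  retries
0       100    mac    8793        1
1       399    mac    2572        1
2       590    web    5425        2
3       542    mac    3047        1
sort by duration descending:
   duration device  kbytes  retries
2       590    web    5425        2
3       542    mac    3047        1
1       399    mac    2572        1
0       100    mac    8793        1
add column kbytes_x10 = t['kbytes'] * 10:
   duration device  kbytes  retries  kbytes_x10
2       590    web    5425        2       54250
3       542    mac    3047        1       30470
1       399    mac    2572        1       25720
0       100    mac    8793        1       87930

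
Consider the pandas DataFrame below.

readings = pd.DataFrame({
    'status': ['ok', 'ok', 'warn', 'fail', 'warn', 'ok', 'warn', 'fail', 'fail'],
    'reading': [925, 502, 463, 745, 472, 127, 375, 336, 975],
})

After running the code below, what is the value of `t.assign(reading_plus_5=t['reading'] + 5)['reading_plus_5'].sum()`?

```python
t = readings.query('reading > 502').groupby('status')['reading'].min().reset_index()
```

filter rows where reading > 502:
  status  reading
0     ok      925
3   fail      745
8   fail      975
group by status, min of reading:
status
fail    745
ok      925
Name: reading, dtype: int64
reset_index():
  status  reading
0   fail      745
1     ok      925
add column reading_plus_5 = t['reading'] + 5:
  status  reading  reading_plus_5
0   fail      745             750
1     ok      925             930

1680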